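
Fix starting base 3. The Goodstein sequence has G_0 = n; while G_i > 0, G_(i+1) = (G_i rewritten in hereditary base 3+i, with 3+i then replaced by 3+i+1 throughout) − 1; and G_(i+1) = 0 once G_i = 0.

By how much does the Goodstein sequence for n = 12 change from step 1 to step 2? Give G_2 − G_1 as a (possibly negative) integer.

8

(0) 12|_3 = 3^2 + 3 ↦ 4^2 + 4|_4 = 20 ⇒ 19
(1) 19|_4 = 4^2 + 3 ↦ 5^2 + 3|_5 = 28 ⇒ 27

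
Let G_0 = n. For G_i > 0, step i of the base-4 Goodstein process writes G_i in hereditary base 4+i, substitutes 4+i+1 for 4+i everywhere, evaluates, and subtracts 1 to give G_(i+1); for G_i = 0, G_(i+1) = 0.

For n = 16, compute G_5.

36

[0] 16 ≡ 4^2 (base 4). Lift 5: 25. −1: 24.
[1] 24 ≡ 4·5 + 4 (base 5). Lift 6: 28. −1: 27.
[2] 27 ≡ 4·6 + 3 (base 6). Lift 7: 31. −1: 30.
[3] 30 ≡ 4·7 + 2 (base 7). Lift 8: 34. −1: 33.
[4] 33 ≡ 4·8 + 1 (base 8). Lift 9: 37. −1: 36.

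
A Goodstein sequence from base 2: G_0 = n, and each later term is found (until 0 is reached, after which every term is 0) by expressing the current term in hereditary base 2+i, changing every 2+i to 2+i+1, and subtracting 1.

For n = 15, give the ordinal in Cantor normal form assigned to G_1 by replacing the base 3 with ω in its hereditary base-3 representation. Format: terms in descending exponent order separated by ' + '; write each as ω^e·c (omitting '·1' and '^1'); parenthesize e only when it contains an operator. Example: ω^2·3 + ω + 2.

i=0: 15 = 2^(2 + 1) + 2^2 + 2 + 1 (b=2); 2→3: 3^(3 + 1) + 3^3 + 3 + 1 = 112; 112−1 = 111
i=1: 111 = 3^(3 + 1) + 3^3 + 3 (b=3); 3→4: 4^(4 + 1) + 4^4 + 4 = 1284; 1284−1 = 1283

ω^(ω + 1) + ω^ω + ω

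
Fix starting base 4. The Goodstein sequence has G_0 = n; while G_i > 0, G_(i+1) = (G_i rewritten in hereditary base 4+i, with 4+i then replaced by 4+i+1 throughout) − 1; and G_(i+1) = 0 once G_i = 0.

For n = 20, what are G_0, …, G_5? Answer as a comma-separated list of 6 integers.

(0) 20|_4 = 4^2 + 4 ↦ 5^2 + 5|_5 = 30 ⇒ 29
(1) 29|_5 = 5^2 + 4 ↦ 6^2 + 4|_6 = 40 ⇒ 39
(2) 39|_6 = 6^2 + 3 ↦ 7^2 + 3|_7 = 52 ⇒ 51
(3) 51|_7 = 7^2 + 2 ↦ 8^2 + 2|_8 = 66 ⇒ 65
(4) 65|_8 = 8^2 + 1 ↦ 9^2 + 1|_9 = 82 ⇒ 81

20, 29, 39, 51, 65, 81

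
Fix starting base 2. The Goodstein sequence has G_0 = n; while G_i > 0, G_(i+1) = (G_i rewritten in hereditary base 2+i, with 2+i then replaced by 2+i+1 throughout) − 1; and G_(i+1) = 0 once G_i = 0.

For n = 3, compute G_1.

3

i=0: 3 = 2 + 1 (b=2); 2→3: 3 + 1 = 4; 4−1 = 3
i=1: 3 = 3 (b=3); 3→4: 4 = 4; 4−1 = 3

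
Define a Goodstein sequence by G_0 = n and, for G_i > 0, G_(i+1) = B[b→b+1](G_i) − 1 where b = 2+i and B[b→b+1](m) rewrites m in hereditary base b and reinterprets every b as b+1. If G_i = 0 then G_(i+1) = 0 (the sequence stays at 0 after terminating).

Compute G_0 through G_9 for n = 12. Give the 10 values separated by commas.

12 —HB2→ 2^(2 + 1) + 2^2 —bump→ 3^(3 + 1) + 3^3 = 108 —(−1)→ 107
107 —HB3→ 3^(3 + 1) + 2·3^2 + 2·3 + 2 —bump→ 4^(4 + 1) + 2·4^2 + 2·4 + 2 = 1066 —(−1)→ 1065
1065 —HB4→ 4^(4 + 1) + 2·4^2 + 2·4 + 1 —bump→ 5^(5 + 1) + 2·5^2 + 2·5 + 1 = 15686 —(−1)→ 15685
15685 —HB5→ 5^(5 + 1) + 2·5^2 + 2·5 —bump→ 6^(6 + 1) + 2·6^2 + 2·6 = 280020 —(−1)→ 280019
280019 —HB6→ 6^(6 + 1) + 2·6^2 + 6 + 5 —bump→ 7^(7 + 1) + 2·7^2 + 7 + 5 = 5764911 —(−1)→ 5764910
5764910 —HB7→ 7^(7 + 1) + 2·7^2 + 7 + 4 —bump→ 8^(8 + 1) + 2·8^2 + 8 + 4 = 134217868 —(−1)→ 134217867
134217867 —HB8→ 8^(8 + 1) + 2·8^2 + 8 + 3 —bump→ 9^(9 + 1) + 2·9^2 + 9 + 3 = 3486784575 —(−1)→ 3486784574
3486784574 —HB9→ 9^(9 + 1) + 2·9^2 + 9 + 2 —bump→ 10^(10 + 1) + 2·10^2 + 10 + 2 = 100000000212 —(−1)→ 100000000211
100000000211 —HB10→ 10^(10 + 1) + 2·10^2 + 10 + 1 —bump→ 11^(11 + 1) + 2·11^2 + 11 + 1 = 3138428376975 —(−1)→ 3138428376974

12, 107, 1065, 15685, 280019, 5764910, 134217867, 3486784574, 100000000211, 3138428376974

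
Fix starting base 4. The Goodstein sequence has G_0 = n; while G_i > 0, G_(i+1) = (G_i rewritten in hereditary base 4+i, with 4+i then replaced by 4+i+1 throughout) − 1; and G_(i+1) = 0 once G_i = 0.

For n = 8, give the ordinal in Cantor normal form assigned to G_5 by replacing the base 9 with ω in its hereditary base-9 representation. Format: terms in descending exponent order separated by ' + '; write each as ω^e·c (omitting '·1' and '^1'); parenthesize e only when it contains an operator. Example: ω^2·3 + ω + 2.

ω

step 0: 8 = 2·4; sub 5 for 4: 2·5; = 10; G_1 = 10−1 = 9
step 1: 9 = 5 + 4; sub 6 for 5: 6 + 4; = 10; G_2 = 10−1 = 9
step 2: 9 = 6 + 3; sub 7 for 6: 7 + 3; = 10; G_3 = 10−1 = 9
step 3: 9 = 7 + 2; sub 8 for 7: 8 + 2; = 10; G_4 = 10−1 = 9
step 4: 9 = 8 + 1; sub 9 for 8: 9 + 1; = 10; G_5 = 10−1 = 9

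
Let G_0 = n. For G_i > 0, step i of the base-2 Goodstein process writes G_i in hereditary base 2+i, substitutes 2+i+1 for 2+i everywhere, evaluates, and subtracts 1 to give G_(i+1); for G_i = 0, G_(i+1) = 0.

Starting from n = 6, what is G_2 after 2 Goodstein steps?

step 0: 6 = 2^2 + 2; sub 3 for 2: 3^3 + 3; = 30; G_1 = 30−1 = 29
step 1: 29 = 3^3 + 2; sub 4 for 3: 4^4 + 2; = 258; G_2 = 258−1 = 257
step 2: 257 = 4^4 + 1; sub 5 for 4: 5^5 + 1; = 3126; G_3 = 3126−1 = 3125

257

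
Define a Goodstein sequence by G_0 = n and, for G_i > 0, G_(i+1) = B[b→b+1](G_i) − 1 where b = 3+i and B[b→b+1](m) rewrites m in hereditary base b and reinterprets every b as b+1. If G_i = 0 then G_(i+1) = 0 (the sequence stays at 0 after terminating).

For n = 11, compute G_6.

base 3: 11 = 3^2 + 2; at 4: 4^2 + 2 = 18; next = 17
base 4: 17 = 4^2 + 1; at 5: 5^2 + 1 = 26; next = 25
base 5: 25 = 5^2; at 6: 6^2 = 36; next = 35
base 6: 35 = 5·6 + 5; at 7: 5·7 + 5 = 40; next = 39
base 7: 39 = 5·7 + 4; at 8: 5·8 + 4 = 44; next = 43
base 8: 43 = 5·8 + 3; at 9: 5·9 + 3 = 48; next = 47

47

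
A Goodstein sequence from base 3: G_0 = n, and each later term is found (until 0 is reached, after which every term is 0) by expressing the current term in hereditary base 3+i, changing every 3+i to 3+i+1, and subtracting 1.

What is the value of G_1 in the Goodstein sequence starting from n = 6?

G_0 = 6. HB_3(6) = 2·3. Bump = 8. G_1 = 7.
G_1 = 7. HB_4(7) = 4 + 3. Bump = 8. G_2 = 7.

7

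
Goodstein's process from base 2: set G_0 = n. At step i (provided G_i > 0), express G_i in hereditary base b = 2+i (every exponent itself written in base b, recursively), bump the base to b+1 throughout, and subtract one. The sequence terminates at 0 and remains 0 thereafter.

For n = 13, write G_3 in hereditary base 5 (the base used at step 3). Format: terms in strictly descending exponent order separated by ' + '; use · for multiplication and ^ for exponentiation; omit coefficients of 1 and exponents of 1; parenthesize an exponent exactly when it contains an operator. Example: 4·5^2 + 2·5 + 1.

5^(5 + 1) + 3·5^3 + 3·5^2 + 3·5 + 2

step 0: 13 = 2^(2 + 1) + 2^2 + 1; sub 3 for 2: 3^(3 + 1) + 3^3 + 1; = 109; G_1 = 109−1 = 108
step 1: 108 = 3^(3 + 1) + 3^3; sub 4 for 3: 4^(4 + 1) + 4^4; = 1280; G_2 = 1280−1 = 1279
step 2: 1279 = 4^(4 + 1) + 3·4^3 + 3·4^2 + 3·4 + 3; sub 5 for 4: 5^(5 + 1) + 3·5^3 + 3·5^2 + 3·5 + 3; = 16093; G_3 = 16093−1 = 16092
step 3: 16092 = 5^(5 + 1) + 3·5^3 + 3·5^2 + 3·5 + 2; sub 6 for 5: 6^(6 + 1) + 3·6^3 + 3·6^2 + 3·6 + 2; = 280712; G_4 = 280712−1 = 280711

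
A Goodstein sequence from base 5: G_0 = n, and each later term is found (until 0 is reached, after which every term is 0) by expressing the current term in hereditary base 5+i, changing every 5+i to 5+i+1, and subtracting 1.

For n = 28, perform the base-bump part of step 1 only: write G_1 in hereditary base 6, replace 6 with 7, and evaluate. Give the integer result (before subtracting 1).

51

[0] 28 ≡ 5^2 + 3 (base 5). Lift 6: 39. −1: 38.
[1] 38 ≡ 6^2 + 2 (base 6). Lift 7: 51. −1: 50.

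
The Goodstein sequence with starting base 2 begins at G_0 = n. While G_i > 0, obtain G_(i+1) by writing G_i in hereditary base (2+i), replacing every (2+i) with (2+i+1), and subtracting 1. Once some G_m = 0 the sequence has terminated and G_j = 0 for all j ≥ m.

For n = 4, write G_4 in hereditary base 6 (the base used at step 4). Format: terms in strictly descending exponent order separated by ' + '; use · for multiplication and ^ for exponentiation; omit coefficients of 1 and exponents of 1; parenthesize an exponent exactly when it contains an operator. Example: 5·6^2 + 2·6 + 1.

2·6^2 + 6 + 5

G_0 = 4. HB_2(4) = 2^2. Bump = 27. G_1 = 26.
G_1 = 26. HB_3(26) = 2·3^2 + 2·3 + 2. Bump = 42. G_2 = 41.
G_2 = 41. HB_4(41) = 2·4^2 + 2·4 + 1. Bump = 61. G_3 = 60.
G_3 = 60. HB_5(60) = 2·5^2 + 2·5. Bump = 84. G_4 = 83.
G_4 = 83. HB_6(83) = 2·6^2 + 6 + 5. Bump = 110. G_5 = 109.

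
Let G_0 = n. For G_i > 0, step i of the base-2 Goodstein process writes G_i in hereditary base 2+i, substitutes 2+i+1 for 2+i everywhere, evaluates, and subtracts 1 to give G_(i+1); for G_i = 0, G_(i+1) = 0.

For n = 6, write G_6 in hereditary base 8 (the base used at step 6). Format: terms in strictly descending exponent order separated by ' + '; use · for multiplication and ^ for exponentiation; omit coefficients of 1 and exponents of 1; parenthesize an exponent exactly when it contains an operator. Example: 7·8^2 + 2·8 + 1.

5·8^5 + 5·8^4 + 5·8^3 + 5·8^2 + 5·8 + 3

G_0=6  [base 2] 2^2 + 2  →[2↦3]→  3^3 + 3 = 30  −1 ⇒ G_1=29
G_1=29  [base 3] 3^3 + 2  →[3↦4]→  4^4 + 2 = 258  −1 ⇒ G_2=257
G_2=257  [base 4] 4^4 + 1  →[4↦5]→  5^5 + 1 = 3126  −1 ⇒ G_3=3125
G_3=3125  [base 5] 5^5  →[5↦6]→  6^6 = 46656  −1 ⇒ G_4=46655
G_4=46655  [base 6] 5·6^5 + 5·6^4 + 5·6^3 + 5·6^2 + 5·6 + 5  →[6↦7]→  5·7^5 + 5·7^4 + 5·7^3 + 5·7^2 + 5·7 + 5 = 98040  −1 ⇒ G_5=98039
G_5=98039  [base 7] 5·7^5 + 5·7^4 + 5·7^3 + 5·7^2 + 5·7 + 4  →[7↦8]→  5·8^5 + 5·8^4 + 5·8^3 + 5·8^2 + 5·8 + 4 = 187244  −1 ⇒ G_6=187243
G_6=187243  [base 8] 5·8^5 + 5·8^4 + 5·8^3 + 5·8^2 + 5·8 + 3  →[8↦9]→  5·9^5 + 5·9^4 + 5·9^3 + 5·9^2 + 5·9 + 3 = 332148  −1 ⇒ G_7=332147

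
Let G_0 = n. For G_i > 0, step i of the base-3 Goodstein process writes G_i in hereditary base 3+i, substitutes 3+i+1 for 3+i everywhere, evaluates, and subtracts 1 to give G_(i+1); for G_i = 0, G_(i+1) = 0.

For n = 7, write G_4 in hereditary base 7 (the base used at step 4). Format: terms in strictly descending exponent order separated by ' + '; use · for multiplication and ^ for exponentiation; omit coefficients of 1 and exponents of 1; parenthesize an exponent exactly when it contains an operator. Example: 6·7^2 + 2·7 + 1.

7 + 2

base 3: 7 = 2·3 + 1; at 4: 2·4 + 1 = 9; next = 8
base 4: 8 = 2·4; at 5: 2·5 = 10; next = 9
base 5: 9 = 5 + 4; at 6: 6 + 4 = 10; next = 9
base 6: 9 = 6 + 3; at 7: 7 + 3 = 10; next = 9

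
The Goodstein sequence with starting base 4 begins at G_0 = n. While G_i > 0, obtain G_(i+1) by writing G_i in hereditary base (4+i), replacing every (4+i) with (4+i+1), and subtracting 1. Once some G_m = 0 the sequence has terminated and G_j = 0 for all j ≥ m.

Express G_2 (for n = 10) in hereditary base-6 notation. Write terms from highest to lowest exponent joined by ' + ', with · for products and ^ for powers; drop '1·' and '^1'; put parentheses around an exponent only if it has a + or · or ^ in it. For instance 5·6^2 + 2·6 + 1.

i=0: 10 = 2·4 + 2 (b=4); 4→5: 2·5 + 2 = 12; 12−1 = 11
i=1: 11 = 2·5 + 1 (b=5); 5→6: 2·6 + 1 = 13; 13−1 = 12
i=2: 12 = 2·6 (b=6); 6→7: 2·7 = 14; 14−1 = 13

2·6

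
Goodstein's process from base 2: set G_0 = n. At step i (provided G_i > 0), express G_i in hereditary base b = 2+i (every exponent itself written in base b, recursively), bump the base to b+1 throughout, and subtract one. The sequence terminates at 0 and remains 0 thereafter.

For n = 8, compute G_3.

(0) 8|_2 = 2^(2 + 1) ↦ 3^(3 + 1)|_3 = 81 ⇒ 80
(1) 80|_3 = 2·3^3 + 2·3^2 + 2·3 + 2 ↦ 2·4^4 + 2·4^2 + 2·4 + 2|_4 = 554 ⇒ 553
(2) 553|_4 = 2·4^4 + 2·4^2 + 2·4 + 1 ↦ 2·5^5 + 2·5^2 + 2·5 + 1|_5 = 6311 ⇒ 6310
(3) 6310|_5 = 2·5^5 + 2·5^2 + 2·5 ↦ 2·6^6 + 2·6^2 + 2·6|_6 = 93396 ⇒ 93395

6310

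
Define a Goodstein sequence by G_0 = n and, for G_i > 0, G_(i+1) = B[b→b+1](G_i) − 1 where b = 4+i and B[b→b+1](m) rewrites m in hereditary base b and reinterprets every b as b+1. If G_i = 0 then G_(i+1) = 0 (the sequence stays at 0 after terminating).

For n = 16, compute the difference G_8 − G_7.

2

G_0=16  [base 4] 4^2  →[4↦5]→  5^2 = 25  −1 ⇒ G_1=24
G_1=24  [base 5] 4·5 + 4  →[5↦6]→  4·6 + 4 = 28  −1 ⇒ G_2=27
G_2=27  [base 6] 4·6 + 3  →[6↦7]→  4·7 + 3 = 31  −1 ⇒ G_3=30
G_3=30  [base 7] 4·7 + 2  →[7↦8]→  4·8 + 2 = 34  −1 ⇒ G_4=33
G_4=33  [base 8] 4·8 + 1  →[8↦9]→  4·9 + 1 = 37  −1 ⇒ G_5=36
G_5=36  [base 9] 4·9  →[9↦10]→  4·10 = 40  −1 ⇒ G_6=39
G_6=39  [base 10] 3·10 + 9  →[10↦11]→  3·11 + 9 = 42  −1 ⇒ G_7=41
G_7=41  [base 11] 3·11 + 8  →[11↦12]→  3·12 + 8 = 44  −1 ⇒ G_8=43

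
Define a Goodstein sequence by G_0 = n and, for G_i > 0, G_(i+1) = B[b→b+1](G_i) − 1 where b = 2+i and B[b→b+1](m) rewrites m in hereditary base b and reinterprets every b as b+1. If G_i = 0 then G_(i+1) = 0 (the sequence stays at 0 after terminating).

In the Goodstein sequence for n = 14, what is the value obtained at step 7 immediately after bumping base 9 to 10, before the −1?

14 —HB2→ 2^(2 + 1) + 2^2 + 2 —bump→ 3^(3 + 1) + 3^3 + 3 = 111 —(−1)→ 110
110 —HB3→ 3^(3 + 1) + 3^3 + 2 —bump→ 4^(4 + 1) + 4^4 + 2 = 1282 —(−1)→ 1281
1281 —HB4→ 4^(4 + 1) + 4^4 + 1 —bump→ 5^(5 + 1) + 5^5 + 1 = 18751 —(−1)→ 18750
18750 —HB5→ 5^(5 + 1) + 5^5 —bump→ 6^(6 + 1) + 6^6 = 326592 —(−1)→ 326591
326591 —HB6→ 6^(6 + 1) + 5·6^5 + 5·6^4 + 5·6^3 + 5·6^2 + 5·6 + 5 —bump→ 7^(7 + 1) + 5·7^5 + 5·7^4 + 5·7^3 + 5·7^2 + 5·7 + 5 = 5862841 —(−1)→ 5862840
5862840 —HB7→ 7^(7 + 1) + 5·7^5 + 5·7^4 + 5·7^3 + 5·7^2 + 5·7 + 4 —bump→ 8^(8 + 1) + 5·8^5 + 5·8^4 + 5·8^3 + 5·8^2 + 5·8 + 4 = 134404972 —(−1)→ 134404971
134404971 —HB8→ 8^(8 + 1) + 5·8^5 + 5·8^4 + 5·8^3 + 5·8^2 + 5·8 + 3 —bump→ 9^(9 + 1) + 5·9^5 + 5·9^4 + 5·9^3 + 5·9^2 + 5·9 + 3 = 3487116549 —(−1)→ 3487116548
3487116548 —HB9→ 9^(9 + 1) + 5·9^5 + 5·9^4 + 5·9^3 + 5·9^2 + 5·9 + 2 —bump→ 10^(10 + 1) + 5·10^5 + 5·10^4 + 5·10^3 + 5·10^2 + 5·10 + 2 = 100000555552 —(−1)→ 100000555551

100000555552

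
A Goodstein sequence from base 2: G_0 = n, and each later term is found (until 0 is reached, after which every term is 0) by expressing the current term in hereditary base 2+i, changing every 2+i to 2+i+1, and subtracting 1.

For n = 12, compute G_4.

G_0 = 12. HB_2(12) = 2^(2 + 1) + 2^2. Bump = 108. G_1 = 107.
G_1 = 107. HB_3(107) = 3^(3 + 1) + 2·3^2 + 2·3 + 2. Bump = 1066. G_2 = 1065.
G_2 = 1065. HB_4(1065) = 4^(4 + 1) + 2·4^2 + 2·4 + 1. Bump = 15686. G_3 = 15685.
G_3 = 15685. HB_5(15685) = 5^(5 + 1) + 2·5^2 + 2·5. Bump = 280020. G_4 = 280019.

280019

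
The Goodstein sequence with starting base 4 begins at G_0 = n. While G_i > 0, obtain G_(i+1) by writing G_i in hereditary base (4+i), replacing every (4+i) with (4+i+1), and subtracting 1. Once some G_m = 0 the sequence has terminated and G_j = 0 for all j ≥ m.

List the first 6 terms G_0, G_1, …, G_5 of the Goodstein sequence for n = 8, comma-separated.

G_0=8  [base 4] 2·4  →[4↦5]→  2·5 = 10  −1 ⇒ G_1=9
G_1=9  [base 5] 5 + 4  →[5↦6]→  6 + 4 = 10  −1 ⇒ G_2=9
G_2=9  [base 6] 6 + 3  →[6↦7]→  7 + 3 = 10  −1 ⇒ G_3=9
G_3=9  [base 7] 7 + 2  →[7↦8]→  8 + 2 = 10  −1 ⇒ G_4=9
G_4=9  [base 8] 8 + 1  →[8↦9]→  9 + 1 = 10  −1 ⇒ G_5=9

8, 9, 9, 9, 9, 9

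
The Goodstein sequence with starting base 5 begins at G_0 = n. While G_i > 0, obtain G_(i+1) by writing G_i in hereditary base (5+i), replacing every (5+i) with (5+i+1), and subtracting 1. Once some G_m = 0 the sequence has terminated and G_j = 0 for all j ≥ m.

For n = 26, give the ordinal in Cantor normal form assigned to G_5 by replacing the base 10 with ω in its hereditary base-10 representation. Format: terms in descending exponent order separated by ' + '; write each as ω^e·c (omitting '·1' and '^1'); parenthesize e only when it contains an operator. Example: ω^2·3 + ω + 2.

ω·6 + 3

[0] 26 ≡ 5^2 + 1 (base 5). Lift 6: 37. −1: 36.
[1] 36 ≡ 6^2 (base 6). Lift 7: 49. −1: 48.
[2] 48 ≡ 6·7 + 6 (base 7). Lift 8: 54. −1: 53.
[3] 53 ≡ 6·8 + 5 (base 8). Lift 9: 59. −1: 58.
[4] 58 ≡ 6·9 + 4 (base 9). Lift 10: 64. −1: 63.
[5] 63 ≡ 6·10 + 3 (base 10). Lift 11: 69. −1: 68.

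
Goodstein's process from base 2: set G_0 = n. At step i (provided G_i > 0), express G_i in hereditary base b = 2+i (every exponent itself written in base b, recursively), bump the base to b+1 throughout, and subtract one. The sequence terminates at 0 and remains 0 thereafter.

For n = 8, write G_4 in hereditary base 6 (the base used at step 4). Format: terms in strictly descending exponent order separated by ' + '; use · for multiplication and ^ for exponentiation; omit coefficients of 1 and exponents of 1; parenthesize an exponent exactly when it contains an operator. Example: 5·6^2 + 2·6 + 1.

base 2: 8 = 2^(2 + 1); at 3: 3^(3 + 1) = 81; next = 80
base 3: 80 = 2·3^3 + 2·3^2 + 2·3 + 2; at 4: 2·4^4 + 2·4^2 + 2·4 + 2 = 554; next = 553
base 4: 553 = 2·4^4 + 2·4^2 + 2·4 + 1; at 5: 2·5^5 + 2·5^2 + 2·5 + 1 = 6311; next = 6310
base 5: 6310 = 2·5^5 + 2·5^2 + 2·5; at 6: 2·6^6 + 2·6^2 + 2·6 = 93396; next = 93395
base 6: 93395 = 2·6^6 + 2·6^2 + 6 + 5; at 7: 2·7^7 + 2·7^2 + 7 + 5 = 1647196; next = 1647195

2·6^6 + 2·6^2 + 6 + 5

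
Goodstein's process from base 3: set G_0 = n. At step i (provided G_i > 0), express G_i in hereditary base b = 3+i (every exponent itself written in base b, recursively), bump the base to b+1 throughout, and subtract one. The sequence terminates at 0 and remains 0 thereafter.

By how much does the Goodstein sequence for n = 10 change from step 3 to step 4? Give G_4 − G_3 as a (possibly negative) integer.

3

G_0=10  [base 3] 3^2 + 1  →[3↦4]→  4^2 + 1 = 17  −1 ⇒ G_1=16
G_1=16  [base 4] 4^2  →[4↦5]→  5^2 = 25  −1 ⇒ G_2=24
G_2=24  [base 5] 4·5 + 4  →[5↦6]→  4·6 + 4 = 28  −1 ⇒ G_3=27
G_3=27  [base 6] 4·6 + 3  →[6↦7]→  4·7 + 3 = 31  −1 ⇒ G_4=30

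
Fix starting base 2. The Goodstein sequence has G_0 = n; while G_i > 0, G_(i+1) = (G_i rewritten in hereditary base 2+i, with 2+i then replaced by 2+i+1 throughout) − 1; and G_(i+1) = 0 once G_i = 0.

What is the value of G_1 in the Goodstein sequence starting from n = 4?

base 2: 4 = 2^2; at 3: 3^3 = 27; next = 26
base 3: 26 = 2·3^2 + 2·3 + 2; at 4: 2·4^2 + 2·4 + 2 = 42; next = 41

26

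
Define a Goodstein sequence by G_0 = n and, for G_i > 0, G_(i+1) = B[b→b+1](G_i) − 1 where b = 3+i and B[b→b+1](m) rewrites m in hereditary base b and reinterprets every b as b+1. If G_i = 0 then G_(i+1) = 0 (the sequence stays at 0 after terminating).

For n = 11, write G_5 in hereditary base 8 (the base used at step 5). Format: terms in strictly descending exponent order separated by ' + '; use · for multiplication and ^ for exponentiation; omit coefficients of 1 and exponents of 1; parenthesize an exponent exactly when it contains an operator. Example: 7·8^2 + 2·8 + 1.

G_0=11  [base 3] 3^2 + 2  →[3↦4]→  4^2 + 2 = 18  −1 ⇒ G_1=17
G_1=17  [base 4] 4^2 + 1  →[4↦5]→  5^2 + 1 = 26  −1 ⇒ G_2=25
G_2=25  [base 5] 5^2  →[5↦6]→  6^2 = 36  −1 ⇒ G_3=35
G_3=35  [base 6] 5·6 + 5  →[6↦7]→  5·7 + 5 = 40  −1 ⇒ G_4=39
G_4=39  [base 7] 5·7 + 4  →[7↦8]→  5·8 + 4 = 44  −1 ⇒ G_5=43

5·8 + 3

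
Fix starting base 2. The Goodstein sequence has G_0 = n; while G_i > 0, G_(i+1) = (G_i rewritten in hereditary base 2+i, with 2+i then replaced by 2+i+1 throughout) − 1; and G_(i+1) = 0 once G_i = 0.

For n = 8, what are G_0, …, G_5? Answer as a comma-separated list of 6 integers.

8, 80, 553, 6310, 93395, 1647195

G_0 = 8. HB_2(8) = 2^(2 + 1). Bump = 81. G_1 = 80.
G_1 = 80. HB_3(80) = 2·3^3 + 2·3^2 + 2·3 + 2. Bump = 554. G_2 = 553.
G_2 = 553. HB_4(553) = 2·4^4 + 2·4^2 + 2·4 + 1. Bump = 6311. G_3 = 6310.
G_3 = 6310. HB_5(6310) = 2·5^5 + 2·5^2 + 2·5. Bump = 93396. G_4 = 93395.
G_4 = 93395. HB_6(93395) = 2·6^6 + 2·6^2 + 6 + 5. Bump = 1647196. G_5 = 1647195.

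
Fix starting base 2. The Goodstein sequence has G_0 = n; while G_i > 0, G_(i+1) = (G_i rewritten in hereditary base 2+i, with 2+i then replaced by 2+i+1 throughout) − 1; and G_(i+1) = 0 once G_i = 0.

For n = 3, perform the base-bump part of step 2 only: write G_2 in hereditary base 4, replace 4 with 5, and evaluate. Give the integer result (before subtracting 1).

G_0=3  [base 2] 2 + 1  →[2↦3]→  3 + 1 = 4  −1 ⇒ G_1=3
G_1=3  [base 3] 3  →[3↦4]→  4 = 4  −1 ⇒ G_2=3
G_2=3  [base 4] 3  →[4↦5]→  3 = 3  −1 ⇒ G_3=2

3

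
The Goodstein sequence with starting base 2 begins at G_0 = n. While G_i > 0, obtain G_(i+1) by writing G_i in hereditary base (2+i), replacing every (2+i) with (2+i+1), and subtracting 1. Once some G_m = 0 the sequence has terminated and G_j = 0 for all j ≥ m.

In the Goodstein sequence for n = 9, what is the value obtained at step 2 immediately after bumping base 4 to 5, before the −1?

9843

(0) 9|_2 = 2^(2 + 1) + 1 ↦ 3^(3 + 1) + 1|_3 = 82 ⇒ 81
(1) 81|_3 = 3^(3 + 1) ↦ 4^(4 + 1)|_4 = 1024 ⇒ 1023
(2) 1023|_4 = 3·4^4 + 3·4^3 + 3·4^2 + 3·4 + 3 ↦ 3·5^5 + 3·5^3 + 3·5^2 + 3·5 + 3|_5 = 9843 ⇒ 9842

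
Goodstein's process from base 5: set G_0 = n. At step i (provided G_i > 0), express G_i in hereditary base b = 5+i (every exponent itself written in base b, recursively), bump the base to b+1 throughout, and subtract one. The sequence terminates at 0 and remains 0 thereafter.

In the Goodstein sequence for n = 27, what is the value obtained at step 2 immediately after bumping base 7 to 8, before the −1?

64

[0] 27 ≡ 5^2 + 2 (base 5). Lift 6: 38. −1: 37.
[1] 37 ≡ 6^2 + 1 (base 6). Lift 7: 50. −1: 49.
[2] 49 ≡ 7^2 (base 7). Lift 8: 64. −1: 63.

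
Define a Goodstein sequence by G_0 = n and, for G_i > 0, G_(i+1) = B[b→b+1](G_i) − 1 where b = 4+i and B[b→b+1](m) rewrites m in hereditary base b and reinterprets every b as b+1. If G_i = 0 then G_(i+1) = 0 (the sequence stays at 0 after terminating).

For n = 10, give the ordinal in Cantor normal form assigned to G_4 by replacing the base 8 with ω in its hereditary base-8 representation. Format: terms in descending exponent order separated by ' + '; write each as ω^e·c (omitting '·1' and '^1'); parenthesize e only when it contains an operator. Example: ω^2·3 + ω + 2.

i=0: 10 = 2·4 + 2 (b=4); 4→5: 2·5 + 2 = 12; 12−1 = 11
i=1: 11 = 2·5 + 1 (b=5); 5→6: 2·6 + 1 = 13; 13−1 = 12
i=2: 12 = 2·6 (b=6); 6→7: 2·7 = 14; 14−1 = 13
i=3: 13 = 7 + 6 (b=7); 7→8: 8 + 6 = 14; 14−1 = 13
i=4: 13 = 8 + 5 (b=8); 8→9: 9 + 5 = 14; 14−1 = 13

ω + 5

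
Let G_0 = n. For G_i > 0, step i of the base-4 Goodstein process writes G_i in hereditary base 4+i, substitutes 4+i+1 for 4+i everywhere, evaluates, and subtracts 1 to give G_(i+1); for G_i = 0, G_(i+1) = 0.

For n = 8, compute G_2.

base 4: 8 = 2·4; at 5: 2·5 = 10; next = 9
base 5: 9 = 5 + 4; at 6: 6 + 4 = 10; next = 9

9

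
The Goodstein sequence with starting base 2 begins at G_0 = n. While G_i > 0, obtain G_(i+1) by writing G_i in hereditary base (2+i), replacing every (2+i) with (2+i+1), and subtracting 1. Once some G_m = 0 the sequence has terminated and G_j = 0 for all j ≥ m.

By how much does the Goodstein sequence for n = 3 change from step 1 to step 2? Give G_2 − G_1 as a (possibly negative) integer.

0

[0] 3 ≡ 2 + 1 (base 2). Lift 3: 4. −1: 3.
[1] 3 ≡ 3 (base 3). Lift 4: 4. −1: 3.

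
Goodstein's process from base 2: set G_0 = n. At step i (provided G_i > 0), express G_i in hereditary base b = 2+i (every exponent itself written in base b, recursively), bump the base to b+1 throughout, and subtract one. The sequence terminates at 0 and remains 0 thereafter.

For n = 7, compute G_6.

G_0 = 7. HB_2(7) = 2^2 + 2 + 1. Bump = 31. G_1 = 30.
G_1 = 30. HB_3(30) = 3^3 + 3. Bump = 260. G_2 = 259.
G_2 = 259. HB_4(259) = 4^4 + 3. Bump = 3128. G_3 = 3127.
G_3 = 3127. HB_5(3127) = 5^5 + 2. Bump = 46658. G_4 = 46657.
G_4 = 46657. HB_6(46657) = 6^6 + 1. Bump = 823544. G_5 = 823543.
G_5 = 823543. HB_7(823543) = 7^7. Bump = 16777216. G_6 = 16777215.

16777215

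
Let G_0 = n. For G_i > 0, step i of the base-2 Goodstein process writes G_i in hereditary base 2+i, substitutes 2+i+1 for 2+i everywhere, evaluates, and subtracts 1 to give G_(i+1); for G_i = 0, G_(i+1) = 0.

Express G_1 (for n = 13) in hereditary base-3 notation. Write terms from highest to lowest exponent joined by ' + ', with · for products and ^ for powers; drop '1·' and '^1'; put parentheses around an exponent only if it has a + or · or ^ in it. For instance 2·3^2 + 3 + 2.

3^(3 + 1) + 3^3

(0) 13|_2 = 2^(2 + 1) + 2^2 + 1 ↦ 3^(3 + 1) + 3^3 + 1|_3 = 109 ⇒ 108
(1) 108|_3 = 3^(3 + 1) + 3^3 ↦ 4^(4 + 1) + 4^4|_4 = 1280 ⇒ 1279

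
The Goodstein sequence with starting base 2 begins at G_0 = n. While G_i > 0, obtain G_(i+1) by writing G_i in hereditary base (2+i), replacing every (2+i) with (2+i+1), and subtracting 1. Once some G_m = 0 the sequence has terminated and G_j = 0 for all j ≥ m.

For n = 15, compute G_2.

1283

G_0=15  [base 2] 2^(2 + 1) + 2^2 + 2 + 1  →[2↦3]→  3^(3 + 1) + 3^3 + 3 + 1 = 112  −1 ⇒ G_1=111
G_1=111  [base 3] 3^(3 + 1) + 3^3 + 3  →[3↦4]→  4^(4 + 1) + 4^4 + 4 = 1284  −1 ⇒ G_2=1283
G_2=1283  [base 4] 4^(4 + 1) + 4^4 + 3  →[4↦5]→  5^(5 + 1) + 5^5 + 3 = 18753  −1 ⇒ G_3=18752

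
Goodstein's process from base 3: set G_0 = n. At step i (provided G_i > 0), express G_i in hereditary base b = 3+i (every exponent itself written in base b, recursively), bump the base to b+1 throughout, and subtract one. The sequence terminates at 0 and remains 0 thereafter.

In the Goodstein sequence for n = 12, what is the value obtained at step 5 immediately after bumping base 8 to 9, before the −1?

step 0: 12 = 3^2 + 3; sub 4 for 3: 4^2 + 4; = 20; G_1 = 20−1 = 19
step 1: 19 = 4^2 + 3; sub 5 for 4: 5^2 + 3; = 28; G_2 = 28−1 = 27
step 2: 27 = 5^2 + 2; sub 6 for 5: 6^2 + 2; = 38; G_3 = 38−1 = 37
step 3: 37 = 6^2 + 1; sub 7 for 6: 7^2 + 1; = 50; G_4 = 50−1 = 49
step 4: 49 = 7^2; sub 8 for 7: 8^2; = 64; G_5 = 64−1 = 63

70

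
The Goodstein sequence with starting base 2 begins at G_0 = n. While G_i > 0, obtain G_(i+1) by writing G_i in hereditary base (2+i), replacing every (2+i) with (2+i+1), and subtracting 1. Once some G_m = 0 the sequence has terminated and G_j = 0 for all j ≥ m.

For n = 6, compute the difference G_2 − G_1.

[0] 6 ≡ 2^2 + 2 (base 2). Lift 3: 30. −1: 29.
[1] 29 ≡ 3^3 + 2 (base 3). Lift 4: 258. −1: 257.

228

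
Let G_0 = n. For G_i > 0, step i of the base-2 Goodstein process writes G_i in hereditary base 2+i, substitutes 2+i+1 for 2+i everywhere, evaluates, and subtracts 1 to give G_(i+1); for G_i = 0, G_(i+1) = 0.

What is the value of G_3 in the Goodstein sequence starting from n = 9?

step 0: 9 = 2^(2 + 1) + 1; sub 3 for 2: 3^(3 + 1) + 1; = 82; G_1 = 82−1 = 81
step 1: 81 = 3^(3 + 1); sub 4 for 3: 4^(4 + 1); = 1024; G_2 = 1024−1 = 1023
step 2: 1023 = 3·4^4 + 3·4^3 + 3·4^2 + 3·4 + 3; sub 5 for 4: 3·5^5 + 3·5^3 + 3·5^2 + 3·5 + 3; = 9843; G_3 = 9843−1 = 9842
step 3: 9842 = 3·5^5 + 3·5^3 + 3·5^2 + 3·5 + 2; sub 6 for 5: 3·6^6 + 3·6^3 + 3·6^2 + 3·6 + 2; = 140744; G_4 = 140744−1 = 140743

9842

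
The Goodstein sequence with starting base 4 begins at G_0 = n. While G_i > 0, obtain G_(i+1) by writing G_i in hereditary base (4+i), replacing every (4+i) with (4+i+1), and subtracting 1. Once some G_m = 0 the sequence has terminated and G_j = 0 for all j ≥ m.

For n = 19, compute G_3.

49

[0] 19 ≡ 4^2 + 3 (base 4). Lift 5: 28. −1: 27.
[1] 27 ≡ 5^2 + 2 (base 5). Lift 6: 38. −1: 37.
[2] 37 ≡ 6^2 + 1 (base 6). Lift 7: 50. −1: 49.
[3] 49 ≡ 7^2 (base 7). Lift 8: 64. −1: 63.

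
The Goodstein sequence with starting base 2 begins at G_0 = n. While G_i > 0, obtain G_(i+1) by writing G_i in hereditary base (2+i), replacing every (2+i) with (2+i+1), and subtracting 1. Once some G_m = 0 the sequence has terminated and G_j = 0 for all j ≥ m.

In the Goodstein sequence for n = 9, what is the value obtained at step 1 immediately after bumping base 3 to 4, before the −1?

9 —HB2→ 2^(2 + 1) + 1 —bump→ 3^(3 + 1) + 1 = 82 —(−1)→ 81
81 —HB3→ 3^(3 + 1) —bump→ 4^(4 + 1) = 1024 —(−1)→ 1023

1024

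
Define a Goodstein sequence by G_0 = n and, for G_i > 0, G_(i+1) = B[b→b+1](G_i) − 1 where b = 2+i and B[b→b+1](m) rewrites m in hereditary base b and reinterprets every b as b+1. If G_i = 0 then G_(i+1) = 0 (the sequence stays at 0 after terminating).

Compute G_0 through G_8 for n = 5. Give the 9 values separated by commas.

5, 27, 255, 467, 775, 1197, 1751, 2454, 3325

step 0: 5 = 2^2 + 1; sub 3 for 2: 3^3 + 1; = 28; G_1 = 28−1 = 27
step 1: 27 = 3^3; sub 4 for 3: 4^4; = 256; G_2 = 256−1 = 255
step 2: 255 = 3·4^3 + 3·4^2 + 3·4 + 3; sub 5 for 4: 3·5^3 + 3·5^2 + 3·5 + 3; = 468; G_3 = 468−1 = 467
step 3: 467 = 3·5^3 + 3·5^2 + 3·5 + 2; sub 6 for 5: 3·6^3 + 3·6^2 + 3·6 + 2; = 776; G_4 = 776−1 = 775
step 4: 775 = 3·6^3 + 3·6^2 + 3·6 + 1; sub 7 for 6: 3·7^3 + 3·7^2 + 3·7 + 1; = 1198; G_5 = 1198−1 = 1197
step 5: 1197 = 3·7^3 + 3·7^2 + 3·7; sub 8 for 7: 3·8^3 + 3·8^2 + 3·8; = 1752; G_6 = 1752−1 = 1751
step 6: 1751 = 3·8^3 + 3·8^2 + 2·8 + 7; sub 9 for 8: 3·9^3 + 3·9^2 + 2·9 + 7; = 2455; G_7 = 2455−1 = 2454
step 7: 2454 = 3·9^3 + 3·9^2 + 2·9 + 6; sub 10 for 9: 3·10^3 + 3·10^2 + 2·10 + 6; = 3326; G_8 = 3326−1 = 3325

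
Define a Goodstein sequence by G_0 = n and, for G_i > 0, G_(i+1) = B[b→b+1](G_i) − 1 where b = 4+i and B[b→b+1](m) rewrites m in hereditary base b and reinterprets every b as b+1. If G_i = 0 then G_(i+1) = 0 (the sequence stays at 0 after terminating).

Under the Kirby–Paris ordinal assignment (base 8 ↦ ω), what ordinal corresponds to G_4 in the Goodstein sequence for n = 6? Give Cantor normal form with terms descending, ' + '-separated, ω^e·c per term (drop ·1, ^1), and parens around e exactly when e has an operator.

6 —HB4→ 4 + 2 —bump→ 5 + 2 = 7 —(−1)→ 6
6 —HB5→ 5 + 1 —bump→ 6 + 1 = 7 —(−1)→ 6
6 —HB6→ 6 —bump→ 7 = 7 —(−1)→ 6
6 —HB7→ 6 —bump→ 6 = 6 —(−1)→ 5
5 —HB8→ 5 —bump→ 5 = 5 —(−1)→ 4

5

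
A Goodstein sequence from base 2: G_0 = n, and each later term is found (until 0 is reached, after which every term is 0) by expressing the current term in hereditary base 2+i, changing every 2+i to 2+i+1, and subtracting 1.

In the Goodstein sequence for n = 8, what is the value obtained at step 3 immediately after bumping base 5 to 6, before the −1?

(0) 8|_2 = 2^(2 + 1) ↦ 3^(3 + 1)|_3 = 81 ⇒ 80
(1) 80|_3 = 2·3^3 + 2·3^2 + 2·3 + 2 ↦ 2·4^4 + 2·4^2 + 2·4 + 2|_4 = 554 ⇒ 553
(2) 553|_4 = 2·4^4 + 2·4^2 + 2·4 + 1 ↦ 2·5^5 + 2·5^2 + 2·5 + 1|_5 = 6311 ⇒ 6310
(3) 6310|_5 = 2·5^5 + 2·5^2 + 2·5 ↦ 2·6^6 + 2·6^2 + 2·6|_6 = 93396 ⇒ 93395

93396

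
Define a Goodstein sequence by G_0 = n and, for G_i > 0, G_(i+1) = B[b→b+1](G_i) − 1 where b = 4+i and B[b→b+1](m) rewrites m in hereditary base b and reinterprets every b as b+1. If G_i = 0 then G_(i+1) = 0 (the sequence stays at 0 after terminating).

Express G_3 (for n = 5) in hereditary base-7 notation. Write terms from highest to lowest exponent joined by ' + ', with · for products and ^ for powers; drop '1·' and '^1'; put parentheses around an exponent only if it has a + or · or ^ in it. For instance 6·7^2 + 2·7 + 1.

G_0=5  [base 4] 4 + 1  →[4↦5]→  5 + 1 = 6  −1 ⇒ G_1=5
G_1=5  [base 5] 5  →[5↦6]→  6 = 6  −1 ⇒ G_2=5
G_2=5  [base 6] 5  →[6↦7]→  5 = 5  −1 ⇒ G_3=4
G_3=4  [base 7] 4  →[7↦8]→  4 = 4  −1 ⇒ G_4=3

4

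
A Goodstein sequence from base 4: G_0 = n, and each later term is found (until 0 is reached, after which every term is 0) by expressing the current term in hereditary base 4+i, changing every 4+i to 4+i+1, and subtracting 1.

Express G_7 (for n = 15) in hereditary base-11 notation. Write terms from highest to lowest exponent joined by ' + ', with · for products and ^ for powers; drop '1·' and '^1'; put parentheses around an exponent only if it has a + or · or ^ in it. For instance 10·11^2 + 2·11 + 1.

2·11 + 4

G_0=15  [base 4] 3·4 + 3  →[4↦5]→  3·5 + 3 = 18  −1 ⇒ G_1=17
G_1=17  [base 5] 3·5 + 2  →[5↦6]→  3·6 + 2 = 20  −1 ⇒ G_2=19
G_2=19  [base 6] 3·6 + 1  →[6↦7]→  3·7 + 1 = 22  −1 ⇒ G_3=21
G_3=21  [base 7] 3·7  →[7↦8]→  3·8 = 24  −1 ⇒ G_4=23
G_4=23  [base 8] 2·8 + 7  →[8↦9]→  2·9 + 7 = 25  −1 ⇒ G_5=24
G_5=24  [base 9] 2·9 + 6  →[9↦10]→  2·10 + 6 = 26  −1 ⇒ G_6=25
G_6=25  [base 10] 2·10 + 5  →[10↦11]→  2·11 + 5 = 27  −1 ⇒ G_7=26
G_7=26  [base 11] 2·11 + 4  →[11↦12]→  2·12 + 4 = 28  −1 ⇒ G_8=27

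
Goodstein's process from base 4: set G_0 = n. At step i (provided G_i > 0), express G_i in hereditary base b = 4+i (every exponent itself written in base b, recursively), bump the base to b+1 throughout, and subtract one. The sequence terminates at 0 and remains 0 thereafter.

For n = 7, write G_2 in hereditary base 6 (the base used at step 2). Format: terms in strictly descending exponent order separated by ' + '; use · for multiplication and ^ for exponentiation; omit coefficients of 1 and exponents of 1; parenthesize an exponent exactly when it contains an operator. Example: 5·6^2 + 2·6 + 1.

G_0 = 7. HB_4(7) = 4 + 3. Bump = 8. G_1 = 7.
G_1 = 7. HB_5(7) = 5 + 2. Bump = 8. G_2 = 7.

6 + 1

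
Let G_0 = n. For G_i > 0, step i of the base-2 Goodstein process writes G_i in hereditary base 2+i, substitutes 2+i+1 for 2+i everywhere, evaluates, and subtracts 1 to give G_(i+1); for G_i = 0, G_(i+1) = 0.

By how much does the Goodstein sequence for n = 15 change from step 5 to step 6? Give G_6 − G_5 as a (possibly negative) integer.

base 2: 15 = 2^(2 + 1) + 2^2 + 2 + 1; at 3: 3^(3 + 1) + 3^3 + 3 + 1 = 112; next = 111
base 3: 111 = 3^(3 + 1) + 3^3 + 3; at 4: 4^(4 + 1) + 4^4 + 4 = 1284; next = 1283
base 4: 1283 = 4^(4 + 1) + 4^4 + 3; at 5: 5^(5 + 1) + 5^5 + 3 = 18753; next = 18752
base 5: 18752 = 5^(5 + 1) + 5^5 + 2; at 6: 6^(6 + 1) + 6^6 + 2 = 326594; next = 326593
base 6: 326593 = 6^(6 + 1) + 6^6 + 1; at 7: 7^(7 + 1) + 7^7 + 1 = 6588345; next = 6588344
base 7: 6588344 = 7^(7 + 1) + 7^7; at 8: 8^(8 + 1) + 8^8 = 150994944; next = 150994943

144406599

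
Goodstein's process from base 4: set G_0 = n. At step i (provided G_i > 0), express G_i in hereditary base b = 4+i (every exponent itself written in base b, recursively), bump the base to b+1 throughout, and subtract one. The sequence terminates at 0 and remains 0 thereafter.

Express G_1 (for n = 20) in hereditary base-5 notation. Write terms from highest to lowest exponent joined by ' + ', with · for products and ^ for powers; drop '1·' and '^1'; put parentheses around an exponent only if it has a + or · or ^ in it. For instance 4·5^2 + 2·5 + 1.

(0) 20|_4 = 4^2 + 4 ↦ 5^2 + 5|_5 = 30 ⇒ 29
(1) 29|_5 = 5^2 + 4 ↦ 6^2 + 4|_6 = 40 ⇒ 39

5^2 + 4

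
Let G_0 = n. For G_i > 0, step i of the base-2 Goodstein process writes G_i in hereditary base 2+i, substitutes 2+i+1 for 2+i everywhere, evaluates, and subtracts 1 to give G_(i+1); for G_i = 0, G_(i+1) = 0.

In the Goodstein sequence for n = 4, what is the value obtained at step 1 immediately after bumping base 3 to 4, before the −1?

42

(0) 4|_2 = 2^2 ↦ 3^3|_3 = 27 ⇒ 26
(1) 26|_3 = 2·3^2 + 2·3 + 2 ↦ 2·4^2 + 2·4 + 2|_4 = 42 ⇒ 41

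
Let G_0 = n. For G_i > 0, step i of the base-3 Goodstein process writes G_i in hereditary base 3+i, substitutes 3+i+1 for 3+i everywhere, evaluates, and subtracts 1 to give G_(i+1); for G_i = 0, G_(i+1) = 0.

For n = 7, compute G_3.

9

G_0=7  [base 3] 2·3 + 1  →[3↦4]→  2·4 + 1 = 9  −1 ⇒ G_1=8
G_1=8  [base 4] 2·4  →[4↦5]→  2·5 = 10  −1 ⇒ G_2=9
G_2=9  [base 5] 5 + 4  →[5↦6]→  6 + 4 = 10  −1 ⇒ G_3=9
G_3=9  [base 6] 6 + 3  →[6↦7]→  7 + 3 = 10  −1 ⇒ G_4=9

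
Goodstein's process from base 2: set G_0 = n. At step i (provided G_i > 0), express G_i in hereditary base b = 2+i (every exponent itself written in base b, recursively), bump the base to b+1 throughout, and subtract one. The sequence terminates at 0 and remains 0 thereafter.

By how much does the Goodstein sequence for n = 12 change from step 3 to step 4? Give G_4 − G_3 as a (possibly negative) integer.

264334

G_0 = 12. HB_2(12) = 2^(2 + 1) + 2^2. Bump = 108. G_1 = 107.
G_1 = 107. HB_3(107) = 3^(3 + 1) + 2·3^2 + 2·3 + 2. Bump = 1066. G_2 = 1065.
G_2 = 1065. HB_4(1065) = 4^(4 + 1) + 2·4^2 + 2·4 + 1. Bump = 15686. G_3 = 15685.
G_3 = 15685. HB_5(15685) = 5^(5 + 1) + 2·5^2 + 2·5. Bump = 280020. G_4 = 280019.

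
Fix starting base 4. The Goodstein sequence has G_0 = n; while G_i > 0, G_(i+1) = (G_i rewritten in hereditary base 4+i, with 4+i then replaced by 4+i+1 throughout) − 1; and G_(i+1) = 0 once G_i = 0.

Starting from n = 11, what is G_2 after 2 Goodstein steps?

13

(0) 11|_4 = 2·4 + 3 ↦ 2·5 + 3|_5 = 13 ⇒ 12
(1) 12|_5 = 2·5 + 2 ↦ 2·6 + 2|_6 = 14 ⇒ 13
(2) 13|_6 = 2·6 + 1 ↦ 2·7 + 1|_7 = 15 ⇒ 14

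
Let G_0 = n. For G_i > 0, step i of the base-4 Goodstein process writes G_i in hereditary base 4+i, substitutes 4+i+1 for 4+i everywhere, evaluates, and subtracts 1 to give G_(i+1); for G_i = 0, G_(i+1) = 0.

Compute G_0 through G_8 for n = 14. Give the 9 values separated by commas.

14, 16, 18, 20, 21, 22, 23, 24, 25

G_0=14  [base 4] 3·4 + 2  →[4↦5]→  3·5 + 2 = 17  −1 ⇒ G_1=16
G_1=16  [base 5] 3·5 + 1  →[5↦6]→  3·6 + 1 = 19  −1 ⇒ G_2=18
G_2=18  [base 6] 3·6  →[6↦7]→  3·7 = 21  −1 ⇒ G_3=20
G_3=20  [base 7] 2·7 + 6  →[7↦8]→  2·8 + 6 = 22  −1 ⇒ G_4=21
G_4=21  [base 8] 2·8 + 5  →[8↦9]→  2·9 + 5 = 23  −1 ⇒ G_5=22
G_5=22  [base 9] 2·9 + 4  →[9↦10]→  2·10 + 4 = 24  −1 ⇒ G_6=23
G_6=23  [base 10] 2·10 + 3  →[10↦11]→  2·11 + 3 = 25  −1 ⇒ G_7=24
G_7=24  [base 11] 2·11 + 2  →[11↦12]→  2·12 + 2 = 26  −1 ⇒ G_8=25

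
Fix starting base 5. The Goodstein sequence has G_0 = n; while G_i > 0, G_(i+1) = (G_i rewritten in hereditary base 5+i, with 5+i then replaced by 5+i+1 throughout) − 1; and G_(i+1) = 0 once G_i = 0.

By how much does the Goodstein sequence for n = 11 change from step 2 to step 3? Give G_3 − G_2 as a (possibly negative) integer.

0

G_0 = 11. HB_5(11) = 2·5 + 1. Bump = 13. G_1 = 12.
G_1 = 12. HB_6(12) = 2·6. Bump = 14. G_2 = 13.
G_2 = 13. HB_7(13) = 7 + 6. Bump = 14. G_3 = 13.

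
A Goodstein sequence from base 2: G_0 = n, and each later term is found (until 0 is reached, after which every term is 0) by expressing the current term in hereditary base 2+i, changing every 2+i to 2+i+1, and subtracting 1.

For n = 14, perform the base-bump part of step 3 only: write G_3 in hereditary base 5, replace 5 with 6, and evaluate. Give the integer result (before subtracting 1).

step 0: 14 = 2^(2 + 1) + 2^2 + 2; sub 3 for 2: 3^(3 + 1) + 3^3 + 3; = 111; G_1 = 111−1 = 110
step 1: 110 = 3^(3 + 1) + 3^3 + 2; sub 4 for 3: 4^(4 + 1) + 4^4 + 2; = 1282; G_2 = 1282−1 = 1281
step 2: 1281 = 4^(4 + 1) + 4^4 + 1; sub 5 for 4: 5^(5 + 1) + 5^5 + 1; = 18751; G_3 = 18751−1 = 18750
step 3: 18750 = 5^(5 + 1) + 5^5; sub 6 for 5: 6^(6 + 1) + 6^6; = 326592; G_4 = 326592−1 = 326591

326592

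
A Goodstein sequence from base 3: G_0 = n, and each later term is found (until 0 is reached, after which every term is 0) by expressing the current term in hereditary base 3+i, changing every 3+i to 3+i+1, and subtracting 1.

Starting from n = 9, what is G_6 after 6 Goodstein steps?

24

G_0 = 9. HB_3(9) = 3^2. Bump = 16. G_1 = 15.
G_1 = 15. HB_4(15) = 3·4 + 3. Bump = 18. G_2 = 17.
G_2 = 17. HB_5(17) = 3·5 + 2. Bump = 20. G_3 = 19.
G_3 = 19. HB_6(19) = 3·6 + 1. Bump = 22. G_4 = 21.
G_4 = 21. HB_7(21) = 3·7. Bump = 24. G_5 = 23.
G_5 = 23. HB_8(23) = 2·8 + 7. Bump = 25. G_6 = 24.
G_6 = 24. HB_9(24) = 2·9 + 6. Bump = 26. G_7 = 25.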